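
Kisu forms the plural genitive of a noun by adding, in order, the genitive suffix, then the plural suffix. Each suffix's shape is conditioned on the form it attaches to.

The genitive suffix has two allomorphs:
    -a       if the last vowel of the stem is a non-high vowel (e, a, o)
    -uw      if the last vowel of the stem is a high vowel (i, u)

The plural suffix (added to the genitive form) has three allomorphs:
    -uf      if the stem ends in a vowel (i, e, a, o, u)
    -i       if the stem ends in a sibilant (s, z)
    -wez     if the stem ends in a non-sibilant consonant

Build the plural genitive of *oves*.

ovesauf

Since the last vowel of *oves* is /e/ (a non-high vowel), it takes -a, giving *ovesa*.
Since the final sound of the genitive form *ovesa* is /a/ (a vowel), it takes -uf, giving *ovesauf*.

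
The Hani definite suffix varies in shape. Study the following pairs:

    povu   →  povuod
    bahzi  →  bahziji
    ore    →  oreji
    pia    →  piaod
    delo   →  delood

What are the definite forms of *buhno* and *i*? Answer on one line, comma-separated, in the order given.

buhnood, iji

Looking at the last vowel of each stem: -ji when the last vowel of the stem is a front vowel (*bahzi*, *ore*); -od when the last vowel of the stem is a back vowel (*povu*, *pia*, *delo*).
Since the last vowel of *buhno* is /o/ (a back vowel), it takes -od, giving *buhnood*.
*i* — last vowel /i/ (a front vowel) → -ji → *iji*.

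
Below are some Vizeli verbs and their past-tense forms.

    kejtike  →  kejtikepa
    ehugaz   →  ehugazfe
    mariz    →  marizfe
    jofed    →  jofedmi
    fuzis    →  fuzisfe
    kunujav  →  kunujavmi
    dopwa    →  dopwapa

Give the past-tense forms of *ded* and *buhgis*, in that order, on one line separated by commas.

dedmi, buhgisfe

The alternation tracks the final sound of the stem — -fe when the stem ends in a sibilant (*ehugaz*, *mariz*, *fuzis*); -mi when the stem ends in a non-sibilant consonant (*jofed*, *kunujav*); -pa when the stem ends in a vowel (*kejtike*, *dopwa*).
*ded* — final sound /d/ (a non-sibilant consonant) → -mi → *dedmi*.
*buhgis* — final sound /s/ (a sibilant) → -fe → *buhgisfe*.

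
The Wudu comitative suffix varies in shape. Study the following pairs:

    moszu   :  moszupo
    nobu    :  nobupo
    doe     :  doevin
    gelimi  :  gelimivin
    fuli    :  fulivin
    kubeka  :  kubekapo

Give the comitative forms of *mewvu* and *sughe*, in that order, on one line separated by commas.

The pattern is front/back vowel harmony: -vin when the last vowel of the stem is a front vowel (*doe*, *gelimi*, *fuli*); -po when the last vowel of the stem is a back vowel (*moszu*, *nobu*, *kubeka*).
*mewvu* — last vowel /u/ (a back vowel) → -po → *mewvupo*.
Since the last vowel of *sughe* is /e/ (a front vowel), it takes -vin, giving *sughevin*.

mewvupo, sughevin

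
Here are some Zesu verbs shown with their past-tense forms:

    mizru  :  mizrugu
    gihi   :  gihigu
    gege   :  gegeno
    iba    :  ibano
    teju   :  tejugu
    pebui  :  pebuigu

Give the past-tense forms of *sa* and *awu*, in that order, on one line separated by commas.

Looking at the last vowel of each stem: -gu when the last vowel of the stem is a high vowel (*mizru*, *gihi*, *teju*, *pebui*); -no when the last vowel of the stem is a non-high vowel (*gege*, *iba*).
Since the last vowel of *sa* is /a/ (a non-high vowel), it takes -no, giving *sano*.
*awu* — last vowel /u/ (a high vowel) → -gu → *awugu*.

sano, awugu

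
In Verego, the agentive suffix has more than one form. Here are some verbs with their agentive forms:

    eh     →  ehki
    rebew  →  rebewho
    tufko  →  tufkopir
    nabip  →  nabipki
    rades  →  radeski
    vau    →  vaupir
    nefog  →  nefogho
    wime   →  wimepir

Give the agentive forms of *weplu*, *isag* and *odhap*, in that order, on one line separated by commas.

Looking at the final sound of each stem: -ki when the stem ends in a voiceless consonant (*eh*, *nabip*, *rades*); -ho when the stem ends in a voiced consonant (*rebew*, *nefog*); -pir when the stem ends in a vowel (*tufko*, *vau*, *wime*).
*weplu* — final sound /u/ (a vowel) → -pir → *weplupir*.
*isag* — final sound /g/ (a voiced consonant) → -ho → *isagho*.
*odhap* — final sound /p/ (a voiceless consonant) → -ki → *odhapki*.

weplupir, isagho, odhapki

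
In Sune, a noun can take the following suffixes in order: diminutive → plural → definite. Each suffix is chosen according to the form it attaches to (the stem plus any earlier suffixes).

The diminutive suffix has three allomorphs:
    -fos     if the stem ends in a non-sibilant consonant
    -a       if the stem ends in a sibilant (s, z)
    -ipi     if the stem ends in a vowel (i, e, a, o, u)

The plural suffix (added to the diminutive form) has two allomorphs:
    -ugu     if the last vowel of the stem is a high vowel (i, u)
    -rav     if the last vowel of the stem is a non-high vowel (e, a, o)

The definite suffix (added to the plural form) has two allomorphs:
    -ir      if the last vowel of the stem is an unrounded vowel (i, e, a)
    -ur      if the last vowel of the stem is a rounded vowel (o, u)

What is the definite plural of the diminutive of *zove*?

*zove* — final sound /e/ (a vowel) → -ipi → *zoveipi*.
The diminutive form *zoveipi*: last vowel = /i/, a high vowel → -ugu → *zoveipiugu*.
The last vowel of the plural form *zoveipiugu* is /u/, which is a rounded vowel, so the definite suffix is -ur, giving *zoveipiuguur*.

zoveipiuguur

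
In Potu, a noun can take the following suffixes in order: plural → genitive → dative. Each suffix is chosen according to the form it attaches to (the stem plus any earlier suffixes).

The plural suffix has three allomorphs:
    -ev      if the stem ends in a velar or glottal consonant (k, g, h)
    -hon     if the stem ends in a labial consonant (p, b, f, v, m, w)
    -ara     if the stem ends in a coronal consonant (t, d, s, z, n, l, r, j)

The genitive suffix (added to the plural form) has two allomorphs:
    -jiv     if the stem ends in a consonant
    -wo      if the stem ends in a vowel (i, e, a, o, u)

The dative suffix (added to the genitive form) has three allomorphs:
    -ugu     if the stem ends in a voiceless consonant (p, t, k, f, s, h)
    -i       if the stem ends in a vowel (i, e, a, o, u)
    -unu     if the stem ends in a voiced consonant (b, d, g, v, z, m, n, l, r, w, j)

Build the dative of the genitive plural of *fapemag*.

fapemagevjivunu

*fapemag* — final consonant /g/ (velar/glottal) → -ev → *fapemagev*.
The plural form *fapemagev*: final sound = /v/, a consonant → -jiv → *fapemagevjiv*.
The final sound of the genitive form *fapemagevjiv* is /v/, which is a voiced consonant, so the dative suffix is -unu, giving *fapemagevjivunu*.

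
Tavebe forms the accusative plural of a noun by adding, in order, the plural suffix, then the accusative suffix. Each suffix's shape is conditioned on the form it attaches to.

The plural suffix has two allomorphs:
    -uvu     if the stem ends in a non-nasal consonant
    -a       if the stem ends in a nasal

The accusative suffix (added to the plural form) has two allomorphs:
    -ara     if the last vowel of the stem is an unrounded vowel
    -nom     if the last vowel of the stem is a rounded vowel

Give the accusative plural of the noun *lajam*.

Since the final consonant of *lajam* is /m/ (a nasal), it takes -a, giving *lajama*.
The plural form *lajama*: last vowel = /a/, an unrounded vowel → -ara → *lajamaara*.

lajamaara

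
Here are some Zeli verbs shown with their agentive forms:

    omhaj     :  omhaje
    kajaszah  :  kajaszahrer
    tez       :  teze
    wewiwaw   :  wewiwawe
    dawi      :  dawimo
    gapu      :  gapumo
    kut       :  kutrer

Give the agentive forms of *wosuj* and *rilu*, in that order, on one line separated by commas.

The pattern is voicing of the final sound: -rer when the stem ends in a voiceless consonant (*kajaszah*, *kut*); -e when the stem ends in a voiced consonant (*omhaj*, *tez*, *wewiwaw*); -mo when the stem ends in a vowel (*dawi*, *gapu*).
*wosuj* — final sound /j/ (a voiced consonant) → -e → *wosuje*.
*rilu*: final sound = /u/, a vowel → -mo → *rilumo*.

wosuje, rilumo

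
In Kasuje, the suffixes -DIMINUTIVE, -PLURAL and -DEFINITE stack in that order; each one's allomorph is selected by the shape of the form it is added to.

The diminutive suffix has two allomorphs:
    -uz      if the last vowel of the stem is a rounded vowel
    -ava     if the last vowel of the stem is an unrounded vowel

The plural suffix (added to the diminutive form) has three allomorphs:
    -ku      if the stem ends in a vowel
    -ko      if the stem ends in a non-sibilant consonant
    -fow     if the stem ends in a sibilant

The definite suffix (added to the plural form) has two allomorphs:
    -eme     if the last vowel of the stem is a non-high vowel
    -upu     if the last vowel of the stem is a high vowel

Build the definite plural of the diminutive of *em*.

emavakuupu

The last vowel of *em* is /e/, which is an unrounded vowel, so the diminutive suffix is -ava, giving *emava*.
Since the final sound of the diminutive form *emava* is /a/ (a vowel), it takes -ku, giving *emavaku*.
The last vowel of the plural form *emavaku* is /u/, which is a high vowel, so the definite suffix is -upu, giving *emavakuupu*.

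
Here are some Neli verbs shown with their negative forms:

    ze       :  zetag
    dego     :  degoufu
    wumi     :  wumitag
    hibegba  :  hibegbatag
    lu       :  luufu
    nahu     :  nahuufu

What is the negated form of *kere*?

The pattern is rounding harmony: -ufu when the last vowel of the stem is a rounded vowel (*dego*, *lu*, *nahu*); -tag when the last vowel of the stem is an unrounded vowel (*ze*, *wumi*, *hibegba*).
Since the last vowel of *kere* is /e/ (an unrounded vowel), it takes -tag, giving *keretag*.

keretag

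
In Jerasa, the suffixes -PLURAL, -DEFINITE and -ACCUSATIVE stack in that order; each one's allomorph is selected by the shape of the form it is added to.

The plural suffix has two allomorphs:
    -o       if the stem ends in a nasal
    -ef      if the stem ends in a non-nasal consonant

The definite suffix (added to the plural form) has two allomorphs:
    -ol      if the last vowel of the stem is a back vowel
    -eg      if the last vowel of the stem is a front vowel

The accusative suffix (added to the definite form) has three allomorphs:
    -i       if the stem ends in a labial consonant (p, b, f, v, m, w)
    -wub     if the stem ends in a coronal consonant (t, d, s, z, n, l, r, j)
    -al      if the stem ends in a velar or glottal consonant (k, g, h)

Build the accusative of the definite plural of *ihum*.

ihumoolwub

The final consonant of *ihum* is /m/, which is a nasal, so the plural suffix is -o, giving *ihumo*.
The plural form *ihumo*: last vowel = /o/, a back vowel → -ol → *ihumool*.
Since the final consonant of the definite form *ihumool* is /l/ (coronal), it takes -wub, giving *ihumoolwub*.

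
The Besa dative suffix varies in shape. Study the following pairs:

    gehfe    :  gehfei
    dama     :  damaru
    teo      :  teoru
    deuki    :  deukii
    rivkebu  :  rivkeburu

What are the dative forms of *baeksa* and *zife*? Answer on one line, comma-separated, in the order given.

baeksaru, zifei

The alternation tracks the last vowel of the stem — -i when the last vowel of the stem is a front vowel (*gehfe*, *deuki*); -ru when the last vowel of the stem is a back vowel (*dama*, *teo*, *rivkebu*).
*baeksa* — last vowel /a/ (a back vowel) → -ru → *baeksaru*.
*zife*: last vowel = /e/, a front vowel → -i → *zifei*.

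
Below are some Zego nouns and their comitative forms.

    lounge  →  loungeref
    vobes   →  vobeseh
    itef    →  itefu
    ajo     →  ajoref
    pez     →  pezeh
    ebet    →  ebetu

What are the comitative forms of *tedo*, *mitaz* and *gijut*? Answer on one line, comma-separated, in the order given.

The pattern is sibilance of the final sound: -eh when the stem ends in a sibilant (*vobes*, *pez*); -u when the stem ends in a non-sibilant consonant (*itef*, *ebet*); -ref when the stem ends in a vowel (*lounge*, *ajo*).
Since the final sound of *tedo* is /o/ (a vowel), it takes -ref, giving *tedoref*.
*mitaz* — final sound /z/ (a sibilant) → -eh → *mitazeh*.
Since the final sound of *gijut* is /t/ (a non-sibilant consonant), it takes -u, giving *gijutu*.

tedoref, mitazeh, gijutu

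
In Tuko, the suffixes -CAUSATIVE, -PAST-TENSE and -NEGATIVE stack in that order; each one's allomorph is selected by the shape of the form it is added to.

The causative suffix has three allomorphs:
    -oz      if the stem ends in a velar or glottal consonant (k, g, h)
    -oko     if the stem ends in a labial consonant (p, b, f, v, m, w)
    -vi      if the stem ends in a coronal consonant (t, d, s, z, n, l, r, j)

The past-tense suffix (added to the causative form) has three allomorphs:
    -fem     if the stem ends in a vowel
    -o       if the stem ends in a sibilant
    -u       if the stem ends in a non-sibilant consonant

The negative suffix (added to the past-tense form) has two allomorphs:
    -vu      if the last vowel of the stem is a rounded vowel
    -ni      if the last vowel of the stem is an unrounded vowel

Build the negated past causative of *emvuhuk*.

The final consonant of *emvuhuk* is /k/, which is velar/glottal, so the causative suffix is -oz, giving *emvuhukoz*.
The causative form *emvuhukoz*: final sound = /z/, a sibilant → -o → *emvuhukozo*.
The past-tense form *emvuhukozo*: last vowel = /o/, a rounded vowel → -vu → *emvuhukozovu*.

emvuhukozovu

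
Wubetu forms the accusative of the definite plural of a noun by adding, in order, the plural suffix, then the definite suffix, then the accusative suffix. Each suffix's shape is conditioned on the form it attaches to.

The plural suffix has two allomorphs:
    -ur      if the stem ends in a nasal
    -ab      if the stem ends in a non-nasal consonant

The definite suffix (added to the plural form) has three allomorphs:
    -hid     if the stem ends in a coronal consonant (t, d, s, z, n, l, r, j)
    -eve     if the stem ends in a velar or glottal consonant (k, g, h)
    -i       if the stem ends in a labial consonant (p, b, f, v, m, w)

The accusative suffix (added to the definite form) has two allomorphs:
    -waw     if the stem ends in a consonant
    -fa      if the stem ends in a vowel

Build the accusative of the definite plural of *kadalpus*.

Since the final consonant of *kadalpus* is /s/ (non-nasal), it takes -ab, giving *kadalpusab*.
The plural form *kadalpusab* — final consonant /b/ (labial) → -i → *kadalpusabi*.
The definite form *kadalpusabi* — final sound /i/ (a vowel) → -fa → *kadalpusabifa*.

kadalpusabifa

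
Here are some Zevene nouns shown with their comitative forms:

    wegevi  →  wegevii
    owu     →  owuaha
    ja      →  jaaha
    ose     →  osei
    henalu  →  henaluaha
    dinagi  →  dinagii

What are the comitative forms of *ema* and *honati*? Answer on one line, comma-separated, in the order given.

emaaha, honatii

The alternation tracks the last vowel of the stem — -i when the last vowel of the stem is a front vowel (*wegevi*, *ose*, *dinagi*); -aha when the last vowel of the stem is a back vowel (*owu*, *ja*, *henalu*).
*ema*: last vowel = /a/, a back vowel → -aha → *emaaha*.
Since the last vowel of *honati* is /i/ (a front vowel), it takes -i, giving *honatii*.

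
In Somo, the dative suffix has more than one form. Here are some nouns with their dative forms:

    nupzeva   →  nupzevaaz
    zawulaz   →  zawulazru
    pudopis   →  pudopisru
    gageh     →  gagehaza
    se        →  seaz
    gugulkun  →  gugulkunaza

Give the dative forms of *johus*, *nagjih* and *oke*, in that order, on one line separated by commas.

johusru, nagjihaza, okeaz

Looking at the final sound of each stem: -ru when the stem ends in a sibilant (*zawulaz*, *pudopis*); -aza when the stem ends in a non-sibilant consonant (*gageh*, *gugulkun*); -az when the stem ends in a vowel (*nupzeva*, *se*).
*johus* — final sound /s/ (a sibilant) → -ru → *johusru*.
Since the final sound of *nagjih* is /h/ (a non-sibilant consonant), it takes -aza, giving *nagjihaza*.
*oke*: final sound = /e/, a vowel → -az → *okeaz*.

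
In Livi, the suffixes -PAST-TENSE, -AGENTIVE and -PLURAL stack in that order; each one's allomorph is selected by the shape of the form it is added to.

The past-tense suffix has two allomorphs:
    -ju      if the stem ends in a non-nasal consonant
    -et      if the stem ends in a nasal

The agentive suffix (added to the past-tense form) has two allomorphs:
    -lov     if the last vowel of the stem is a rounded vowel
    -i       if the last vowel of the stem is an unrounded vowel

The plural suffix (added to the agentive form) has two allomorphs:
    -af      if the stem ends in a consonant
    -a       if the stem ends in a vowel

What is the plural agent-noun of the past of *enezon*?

enezonetia

*enezon*: final consonant = /n/, a nasal → -et → *enezonet*.
The last vowel of the past-tense form *enezonet* is /e/, which is an unrounded vowel, so the agentive suffix is -i, giving *enezoneti*.
Since the final sound of the agentive form *enezoneti* is /i/ (a vowel), it takes -a, giving *enezonetia*.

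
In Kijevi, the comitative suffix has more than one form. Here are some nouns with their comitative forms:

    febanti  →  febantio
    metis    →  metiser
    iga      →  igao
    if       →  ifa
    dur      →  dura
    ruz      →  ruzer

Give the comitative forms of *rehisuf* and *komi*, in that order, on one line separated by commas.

rehisufa, komio

The pattern is sibilance of the final sound: -er when the stem ends in a sibilant (*metis*, *ruz*); -a when the stem ends in a non-sibilant consonant (*if*, *dur*); -o when the stem ends in a vowel (*febanti*, *iga*).
Since the final sound of *rehisuf* is /f/ (a non-sibilant consonant), it takes -a, giving *rehisufa*.
Since the final sound of *komi* is /i/ (a vowel), it takes -o, giving *komio*.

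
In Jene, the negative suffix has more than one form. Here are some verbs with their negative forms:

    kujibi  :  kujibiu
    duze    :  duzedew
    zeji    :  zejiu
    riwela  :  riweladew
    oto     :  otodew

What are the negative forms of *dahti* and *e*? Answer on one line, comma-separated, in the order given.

dahtiu, edew

The suffix is conditioned by the last vowel: -u when the last vowel of the stem is a high vowel (*kujibi*, *zeji*); -dew when the last vowel of the stem is a non-high vowel (*duze*, *riwela*, *oto*).
*dahti* — last vowel /i/ (a high vowel) → -u → *dahtiu*.
*e*: last vowel = /e/, a non-high vowel → -dew → *edew*.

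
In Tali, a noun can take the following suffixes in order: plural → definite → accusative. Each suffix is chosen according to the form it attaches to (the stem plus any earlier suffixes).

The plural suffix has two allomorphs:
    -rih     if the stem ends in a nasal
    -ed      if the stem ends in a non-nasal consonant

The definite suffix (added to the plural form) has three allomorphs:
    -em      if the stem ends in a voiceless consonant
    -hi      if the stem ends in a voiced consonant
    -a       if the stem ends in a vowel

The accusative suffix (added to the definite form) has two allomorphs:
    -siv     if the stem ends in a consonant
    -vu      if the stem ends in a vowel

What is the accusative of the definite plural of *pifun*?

pifunrihemsiv

*pifun* — final consonant /n/ (a nasal) → -rih → *pifunrih*.
The final sound of the plural form *pifunrih* is /h/, which is a voiceless consonant, so the definite suffix is -em, giving *pifunrihem*.
Since the final sound of the definite form *pifunrihem* is /m/ (a consonant), it takes -siv, giving *pifunrihemsiv*.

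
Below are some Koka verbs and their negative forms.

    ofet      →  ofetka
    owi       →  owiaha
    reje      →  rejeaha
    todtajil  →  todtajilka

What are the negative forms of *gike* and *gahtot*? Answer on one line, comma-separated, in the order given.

The pattern is consonant vs. vowel: -ka when the stem ends in a consonant (*ofet*, *todtajil*); -aha when the stem ends in a vowel (*owi*, *reje*).
Since the final sound of *gike* is /e/ (a vowel), it takes -aha, giving *gikeaha*.
Since the final sound of *gahtot* is /t/ (a consonant), it takes -ka, giving *gahtotka*.

gikeaha, gahtotka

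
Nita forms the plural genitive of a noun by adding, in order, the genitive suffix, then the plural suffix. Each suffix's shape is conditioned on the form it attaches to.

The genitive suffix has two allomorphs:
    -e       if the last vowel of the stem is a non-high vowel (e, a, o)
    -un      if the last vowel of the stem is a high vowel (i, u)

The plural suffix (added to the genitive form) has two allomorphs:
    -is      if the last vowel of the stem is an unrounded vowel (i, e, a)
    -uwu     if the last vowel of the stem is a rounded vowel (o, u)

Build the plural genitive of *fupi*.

fupiunuwu

*fupi*: last vowel = /i/, a high vowel → -un → *fupiun*.
The genitive form *fupiun* — last vowel /u/ (a rounded vowel) → -uwu → *fupiunuwu*.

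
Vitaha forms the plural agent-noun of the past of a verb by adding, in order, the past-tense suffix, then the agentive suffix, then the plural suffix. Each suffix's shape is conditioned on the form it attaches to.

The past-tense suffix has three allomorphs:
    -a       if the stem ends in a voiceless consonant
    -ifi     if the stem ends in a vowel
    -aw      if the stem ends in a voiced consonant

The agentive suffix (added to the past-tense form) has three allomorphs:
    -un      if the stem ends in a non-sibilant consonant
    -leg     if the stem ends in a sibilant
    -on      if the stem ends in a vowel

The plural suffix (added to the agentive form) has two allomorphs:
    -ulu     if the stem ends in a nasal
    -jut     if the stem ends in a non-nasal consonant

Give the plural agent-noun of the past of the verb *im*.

*im* — final sound /m/ (a voiced consonant) → -aw → *imaw*.
The past-tense form *imaw* — final sound /w/ (a non-sibilant consonant) → -un → *imawun*.
The agentive form *imawun* — final consonant /n/ (a nasal) → -ulu → *imawunulu*.

imawunulu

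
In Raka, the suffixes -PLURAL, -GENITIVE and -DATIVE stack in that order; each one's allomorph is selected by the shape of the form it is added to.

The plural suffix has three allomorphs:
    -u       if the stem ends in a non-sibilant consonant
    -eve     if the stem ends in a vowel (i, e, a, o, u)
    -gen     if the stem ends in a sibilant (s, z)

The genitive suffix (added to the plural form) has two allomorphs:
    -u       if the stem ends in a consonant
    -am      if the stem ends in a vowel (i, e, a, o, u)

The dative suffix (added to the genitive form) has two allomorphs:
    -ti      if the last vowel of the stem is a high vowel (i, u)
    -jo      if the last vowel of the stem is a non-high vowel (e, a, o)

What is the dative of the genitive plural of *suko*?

*suko*: final sound = /o/, a vowel → -eve → *sukoeve*.
The final sound of the plural form *sukoeve* is /e/, which is a vowel, so the genitive suffix is -am, giving *sukoeveam*.
The last vowel of the genitive form *sukoeveam* is /a/, which is a non-high vowel, so the dative suffix is -jo, giving *sukoeveamjo*.

sukoeveamjo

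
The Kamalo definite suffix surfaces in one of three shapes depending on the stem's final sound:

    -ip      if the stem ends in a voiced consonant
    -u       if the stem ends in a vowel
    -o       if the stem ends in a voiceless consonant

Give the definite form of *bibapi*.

bibapiu

The final sound of *bibapi* is /i/, which is a vowel, so the suffix is -u, giving *bibapiu*.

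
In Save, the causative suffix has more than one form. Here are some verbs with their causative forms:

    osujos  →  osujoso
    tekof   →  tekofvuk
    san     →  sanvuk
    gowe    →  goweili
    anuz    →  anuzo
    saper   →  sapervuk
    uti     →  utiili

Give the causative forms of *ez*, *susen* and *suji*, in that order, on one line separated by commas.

The pattern is sibilance of the final sound: -o when the stem ends in a sibilant (*osujos*, *anuz*); -vuk when the stem ends in a non-sibilant consonant (*tekof*, *san*, *saper*); -ili when the stem ends in a vowel (*gowe*, *uti*).
The final sound of *ez* is /z/, which is a sibilant, so the suffix is -o, giving *ezo*.
The final sound of *susen* is /n/, which is a non-sibilant consonant, so the suffix is -vuk, giving *susenvuk*.
*suji* — final sound /i/ (a vowel) → -ili → *sujiili*.

ezo, susenvuk, sujiili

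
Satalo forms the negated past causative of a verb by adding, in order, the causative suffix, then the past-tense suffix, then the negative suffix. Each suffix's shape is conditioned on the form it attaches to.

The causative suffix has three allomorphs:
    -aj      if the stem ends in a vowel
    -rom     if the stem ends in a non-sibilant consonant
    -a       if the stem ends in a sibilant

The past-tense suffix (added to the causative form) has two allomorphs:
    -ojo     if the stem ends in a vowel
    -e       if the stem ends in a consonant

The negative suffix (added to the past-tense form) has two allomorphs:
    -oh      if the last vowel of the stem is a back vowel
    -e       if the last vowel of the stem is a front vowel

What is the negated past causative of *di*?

diajee

*di*: final sound = /i/, a vowel → -aj → *diaj*.
The causative form *diaj*: final sound = /j/, a consonant → -e → *diaje*.
The past-tense form *diaje*: last vowel = /e/, a front vowel → -e → *diajee*.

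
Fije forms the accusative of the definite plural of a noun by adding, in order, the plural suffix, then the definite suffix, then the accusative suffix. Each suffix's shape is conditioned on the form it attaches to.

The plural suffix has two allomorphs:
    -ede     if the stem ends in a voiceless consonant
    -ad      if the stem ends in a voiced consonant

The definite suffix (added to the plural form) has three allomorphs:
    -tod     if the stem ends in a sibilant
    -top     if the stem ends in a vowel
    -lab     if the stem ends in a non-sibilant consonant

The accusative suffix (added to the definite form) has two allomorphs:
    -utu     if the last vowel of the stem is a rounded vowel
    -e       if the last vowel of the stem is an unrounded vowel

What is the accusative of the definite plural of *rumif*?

*rumif* — final consonant /f/ (voiceless) → -ede → *rumifede*.
Since the final sound of the plural form *rumifede* is /e/ (a vowel), it takes -top, giving *rumifedetop*.
Since the last vowel of the definite form *rumifedetop* is /o/ (a rounded vowel), it takes -utu, giving *rumifedetoputu*.

rumifedetoputu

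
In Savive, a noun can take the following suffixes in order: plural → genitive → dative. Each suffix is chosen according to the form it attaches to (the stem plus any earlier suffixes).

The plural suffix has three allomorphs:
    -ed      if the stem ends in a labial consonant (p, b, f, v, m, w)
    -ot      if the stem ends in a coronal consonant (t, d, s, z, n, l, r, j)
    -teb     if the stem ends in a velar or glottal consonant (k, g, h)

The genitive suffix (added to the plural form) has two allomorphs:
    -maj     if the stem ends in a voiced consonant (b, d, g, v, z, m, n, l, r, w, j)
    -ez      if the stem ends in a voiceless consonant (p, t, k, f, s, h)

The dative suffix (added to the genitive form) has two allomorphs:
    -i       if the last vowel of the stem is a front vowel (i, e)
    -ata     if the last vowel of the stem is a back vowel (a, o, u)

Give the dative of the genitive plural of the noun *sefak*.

sefaktebmajata

The final consonant of *sefak* is /k/, which is velar/glottal, so the plural suffix is -teb, giving *sefakteb*.
The plural form *sefakteb*: final consonant = /b/, voiced → -maj → *sefaktebmaj*.
The genitive form *sefaktebmaj*: last vowel = /a/, a back vowel → -ata → *sefaktebmajata*.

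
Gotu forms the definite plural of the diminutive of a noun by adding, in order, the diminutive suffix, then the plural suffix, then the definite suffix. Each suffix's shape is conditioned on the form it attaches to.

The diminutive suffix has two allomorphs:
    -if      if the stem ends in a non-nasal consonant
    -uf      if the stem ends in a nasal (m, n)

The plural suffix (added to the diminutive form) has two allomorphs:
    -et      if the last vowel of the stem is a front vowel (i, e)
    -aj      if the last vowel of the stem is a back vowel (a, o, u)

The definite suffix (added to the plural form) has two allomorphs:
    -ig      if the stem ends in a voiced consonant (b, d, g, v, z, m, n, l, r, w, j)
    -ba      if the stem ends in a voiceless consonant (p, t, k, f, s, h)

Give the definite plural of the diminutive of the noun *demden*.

demdenufajig

Since the final consonant of *demden* is /n/ (a nasal), it takes -uf, giving *demdenuf*.
Since the last vowel of the diminutive form *demdenuf* is /u/ (a back vowel), it takes -aj, giving *demdenufaj*.
Since the final consonant of the plural form *demdenufaj* is /j/ (voiced), it takes -ig, giving *demdenufajig*.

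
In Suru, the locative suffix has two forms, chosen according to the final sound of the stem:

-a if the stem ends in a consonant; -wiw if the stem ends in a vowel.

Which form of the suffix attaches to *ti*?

-wiw

*ti*: final sound = /i/, a vowel → -wiw.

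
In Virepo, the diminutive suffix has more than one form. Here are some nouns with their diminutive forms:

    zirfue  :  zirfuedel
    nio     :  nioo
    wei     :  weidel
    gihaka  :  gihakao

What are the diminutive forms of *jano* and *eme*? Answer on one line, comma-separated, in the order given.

The suffix is conditioned by the last vowel: -del when the last vowel of the stem is a front vowel (*zirfue*, *wei*); -o when the last vowel of the stem is a back vowel (*nio*, *gihaka*).
Since the last vowel of *jano* is /o/ (a back vowel), it takes -o, giving *janoo*.
The last vowel of *eme* is /e/, which is a front vowel, so the suffix is -del, giving *emedel*.

janoo, emedel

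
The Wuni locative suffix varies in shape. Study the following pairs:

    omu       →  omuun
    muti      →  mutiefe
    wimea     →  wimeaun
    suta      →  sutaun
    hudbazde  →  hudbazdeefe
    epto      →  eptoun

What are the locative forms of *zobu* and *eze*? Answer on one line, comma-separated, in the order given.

The alternation tracks the last vowel of the stem — -efe when the last vowel of the stem is a front vowel (*muti*, *hudbazde*); -un when the last vowel of the stem is a back vowel (*omu*, *wimea*, *suta*, *epto*).
*zobu* — last vowel /u/ (a back vowel) → -un → *zobuun*.
*eze*: last vowel = /e/, a front vowel → -efe → *ezeefe*.

zobuun, ezeefe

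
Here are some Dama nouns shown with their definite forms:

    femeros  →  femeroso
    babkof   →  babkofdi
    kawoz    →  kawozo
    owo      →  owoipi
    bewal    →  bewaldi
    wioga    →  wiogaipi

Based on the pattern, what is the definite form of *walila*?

walilaipi

The alternation tracks the final sound of the stem — -o when the stem ends in a sibilant (*femeros*, *kawoz*); -di when the stem ends in a non-sibilant consonant (*babkof*, *bewal*); -ipi when the stem ends in a vowel (*owo*, *wioga*).
The final sound of *walila* is /a/, which is a vowel, so the suffix is -ipi, giving *walilaipi*.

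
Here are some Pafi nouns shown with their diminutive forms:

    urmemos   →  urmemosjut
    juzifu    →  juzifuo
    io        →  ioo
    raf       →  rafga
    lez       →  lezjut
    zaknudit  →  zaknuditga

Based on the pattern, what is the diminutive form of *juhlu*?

The alternation tracks the final sound of the stem — -jut when the stem ends in a sibilant (*urmemos*, *lez*); -ga when the stem ends in a non-sibilant consonant (*raf*, *zaknudit*); -o when the stem ends in a vowel (*juzifu*, *io*).
*juhlu* — final sound /u/ (a vowel) → -o → *juhluo*.

juhluo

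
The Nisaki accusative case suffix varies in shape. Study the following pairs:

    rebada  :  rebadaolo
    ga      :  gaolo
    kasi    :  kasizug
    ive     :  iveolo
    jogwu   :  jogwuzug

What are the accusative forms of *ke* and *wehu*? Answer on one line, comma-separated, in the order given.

keolo, wehuzug

Looking at the last vowel of each stem: -zug when the last vowel of the stem is a high vowel (*kasi*, *jogwu*); -olo when the last vowel of the stem is a non-high vowel (*rebada*, *ga*, *ive*).
*ke*: last vowel = /e/, a non-high vowel → -olo → *keolo*.
*wehu*: last vowel = /u/, a high vowel → -zug → *wehuzug*.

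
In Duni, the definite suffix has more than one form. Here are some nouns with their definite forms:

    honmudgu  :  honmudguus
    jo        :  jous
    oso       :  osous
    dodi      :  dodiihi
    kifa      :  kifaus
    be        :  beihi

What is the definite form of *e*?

eihi

Looking at the last vowel of each stem: -ihi when the last vowel of the stem is a front vowel (*dodi*, *be*); -us when the last vowel of the stem is a back vowel (*honmudgu*, *jo*, *oso*, *kifa*).
*e*: last vowel = /e/, a front vowel → -ihi → *eihi*.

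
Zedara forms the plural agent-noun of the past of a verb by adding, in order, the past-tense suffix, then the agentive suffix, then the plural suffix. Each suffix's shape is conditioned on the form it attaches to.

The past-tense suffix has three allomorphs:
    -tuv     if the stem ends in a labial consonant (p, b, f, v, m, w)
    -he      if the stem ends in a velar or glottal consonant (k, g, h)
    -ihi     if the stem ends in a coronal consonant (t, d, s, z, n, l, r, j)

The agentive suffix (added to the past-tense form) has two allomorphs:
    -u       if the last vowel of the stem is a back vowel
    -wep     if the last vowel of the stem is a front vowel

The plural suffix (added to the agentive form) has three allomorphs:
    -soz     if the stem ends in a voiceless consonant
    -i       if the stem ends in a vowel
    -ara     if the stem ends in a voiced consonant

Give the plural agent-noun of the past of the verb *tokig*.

tokighewepsoz

*tokig* — final consonant /g/ (velar/glottal) → -he → *tokighe*.
The last vowel of the past-tense form *tokighe* is /e/, which is a front vowel, so the agentive suffix is -wep, giving *tokighewep*.
The agentive form *tokighewep*: final sound = /p/, a voiceless consonant → -soz → *tokighewepsoz*.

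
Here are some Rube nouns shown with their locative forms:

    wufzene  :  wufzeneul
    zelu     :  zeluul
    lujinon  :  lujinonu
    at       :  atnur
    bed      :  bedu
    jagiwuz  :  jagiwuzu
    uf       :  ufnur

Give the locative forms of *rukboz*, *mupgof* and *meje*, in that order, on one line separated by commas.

rukbozu, mupgofnur, mejeul

The suffix is conditioned by the final sound: -nur when the stem ends in a voiceless consonant (*at*, *uf*); -u when the stem ends in a voiced consonant (*lujinon*, *bed*, *jagiwuz*); -ul when the stem ends in a vowel (*wufzene*, *zelu*).
The final sound of *rukboz* is /z/, which is a voiced consonant, so the suffix is -u, giving *rukbozu*.
*mupgof*: final sound = /f/, a voiceless consonant → -nur → *mupgofnur*.
*meje*: final sound = /e/, a vowel → -ul → *mejeul*.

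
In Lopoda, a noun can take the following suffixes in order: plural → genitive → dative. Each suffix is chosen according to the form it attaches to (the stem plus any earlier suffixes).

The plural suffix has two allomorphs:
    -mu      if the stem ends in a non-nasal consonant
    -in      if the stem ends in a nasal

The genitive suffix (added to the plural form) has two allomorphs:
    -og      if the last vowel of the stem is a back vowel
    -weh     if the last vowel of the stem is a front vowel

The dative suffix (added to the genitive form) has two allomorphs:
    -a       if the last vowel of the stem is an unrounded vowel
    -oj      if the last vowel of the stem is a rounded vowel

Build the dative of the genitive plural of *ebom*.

*ebom* — final consonant /m/ (a nasal) → -in → *ebomin*.
The last vowel of the plural form *ebomin* is /i/, which is a front vowel, so the genitive suffix is -weh, giving *ebominweh*.
The genitive form *ebominweh*: last vowel = /e/, an unrounded vowel → -a → *ebominweha*.

ebominweha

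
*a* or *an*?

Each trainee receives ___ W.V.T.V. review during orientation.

The indefinite article is chosen by the initial *sound* of the following word, not its spelling.
The initialism *W.V.T.V.* is read letter by letter; the first letter, W, is pronounced /ˈdʌbəl.juː/, which begins with a consonant sound.
So the article is *a*: Each trainee receives a W.V.T.V. review during orientation.

a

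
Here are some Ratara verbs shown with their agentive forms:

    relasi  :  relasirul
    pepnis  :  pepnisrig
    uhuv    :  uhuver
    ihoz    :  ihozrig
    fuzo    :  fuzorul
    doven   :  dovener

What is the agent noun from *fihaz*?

The suffix is conditioned by the final sound: -rig when the stem ends in a sibilant (*pepnis*, *ihoz*); -er when the stem ends in a non-sibilant consonant (*uhuv*, *doven*); -rul when the stem ends in a vowel (*relasi*, *fuzo*).
Since the final sound of *fihaz* is /z/ (a sibilant), it takes -rig, giving *fihazrig*.

fihazrig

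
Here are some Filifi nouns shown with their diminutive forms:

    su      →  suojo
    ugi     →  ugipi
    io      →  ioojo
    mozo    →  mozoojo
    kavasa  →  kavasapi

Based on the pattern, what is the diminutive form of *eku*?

ekuojo

Looking at the last vowel of each stem: -ojo when the last vowel of the stem is a rounded vowel (*su*, *io*, *mozo*); -pi when the last vowel of the stem is an unrounded vowel (*ugi*, *kavasa*).
The last vowel of *eku* is /u/, which is a rounded vowel, so the suffix is -ojo, giving *ekuojo*.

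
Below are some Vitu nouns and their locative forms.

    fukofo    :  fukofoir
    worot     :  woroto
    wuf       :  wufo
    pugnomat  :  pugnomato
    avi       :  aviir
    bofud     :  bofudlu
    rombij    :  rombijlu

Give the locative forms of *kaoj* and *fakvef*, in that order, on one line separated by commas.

The pattern is voicing of the final sound: -o when the stem ends in a voiceless consonant (*worot*, *wuf*, *pugnomat*); -lu when the stem ends in a voiced consonant (*bofud*, *rombij*); -ir when the stem ends in a vowel (*fukofo*, *avi*).
*kaoj*: final sound = /j/, a voiced consonant → -lu → *kaojlu*.
*fakvef*: final sound = /f/, a voiceless consonant → -o → *fakvefo*.

kaojlu, fakvefo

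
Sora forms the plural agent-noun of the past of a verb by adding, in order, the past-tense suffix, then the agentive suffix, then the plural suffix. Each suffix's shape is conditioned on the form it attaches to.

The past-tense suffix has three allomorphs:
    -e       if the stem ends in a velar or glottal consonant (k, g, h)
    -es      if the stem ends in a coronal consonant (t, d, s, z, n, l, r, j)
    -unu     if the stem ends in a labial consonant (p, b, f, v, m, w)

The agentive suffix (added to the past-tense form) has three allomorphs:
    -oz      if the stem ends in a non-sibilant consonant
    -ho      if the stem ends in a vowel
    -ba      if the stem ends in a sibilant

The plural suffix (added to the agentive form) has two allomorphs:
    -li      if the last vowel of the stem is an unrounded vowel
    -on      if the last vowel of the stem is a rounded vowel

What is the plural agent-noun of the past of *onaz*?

*onaz* — final consonant /z/ (coronal) → -es → *onazes*.
The final sound of the past-tense form *onazes* is /s/, which is a sibilant, so the agentive suffix is -ba, giving *onazesba*.
The agentive form *onazesba*: last vowel = /a/, an unrounded vowel → -li → *onazesbali*.

onazesbali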